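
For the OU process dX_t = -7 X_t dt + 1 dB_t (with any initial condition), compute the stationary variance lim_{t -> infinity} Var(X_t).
lim Var(X_t) = 1/14

The OU SDE dX = -theta X dt + sigma dB admits the integrating factor exp(theta t): d(exp(theta t) X_t) = sigma exp(theta t) dB_t. Integrating from 0 to t gives X_t = x_0 * exp(-theta t) + sigma * int_0^t exp(-theta (t-s)) dB_s for any initial x_0. The Itô integral has variance (by the Itô isometry) sigma^2 * int_0^t exp(-2 theta (t - s)) ds = sigma^2 * (1 - exp(-2 theta t)) / (2 theta), independent of x_0.
With theta = 7, sigma = 1:
  Var(X_t) = (1)^2 * (1 - exp(-2*7 t)) / (2 * 7) = 1/14 - exp(-14*t)/14.
As t -> infinity, exp(-2*7 t) -> 0, so the stationary variance is sigma^2 / (2 theta) = 1/14.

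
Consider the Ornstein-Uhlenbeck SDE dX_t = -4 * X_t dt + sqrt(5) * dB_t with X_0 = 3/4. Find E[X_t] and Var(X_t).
E[X_t] = 3*exp(-4*t)/4; Var(X_t) = 5/8 - 5*exp(-8*t)/8

The OU SDE dX = -theta X dt + sigma dB admits the integrating factor exp(theta t): d(exp(theta t) X_t) = sigma exp(theta t) dB_t. Integrating from 0 to t:
  X_t = x_0 * exp(-theta t) + sigma * int_0^t exp(-theta (t-s)) dB_s.
The Itô integral has mean 0 and (by the Itô isometry) variance sigma^2 * int_0^t exp(-2 theta (t - s)) ds = sigma^2 * (1 - exp(-2 theta t)) / (2 theta).
With theta = 4, sigma = sqrt(5), x_0 = 3/4:
  E[X_t] = 3/4 * exp(-4 t) = 3*exp(-4*t)/4
  Var(X_t) = (sqrt(5))^2 * (1 - exp(-2*4 t)) / (2 * 4) = 5/8 - 5*exp(-8*t)/8.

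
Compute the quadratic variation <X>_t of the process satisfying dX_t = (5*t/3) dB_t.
<X>_t = 25*t^3/27

For an Itô process dX_t = a(t) dt + b(t) dB_t, the quadratic variation is <X>_t = int_0^t b(s)^2 ds (the drift term does not contribute). Here b(s) = 5*s/3, so
  b(s)^2 = 25*s^2/9.
Integrating from 0 to t:
  <X>_t = int_0^t (25*s^2/9) ds = 25*t^3/27.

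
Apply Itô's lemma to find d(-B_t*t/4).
d(-B_t*t/4) = (-B_t/4) dt + (-t/4) dB_t

Itô's formula for f(t, x): d f(t, B_t) = (f_t + (1/2) f_xx) dt + f_x dB_t. Compute partials of f(t, x) = -t*x/4:
  f_t(t,x)  = -x/4
  f_x(t,x)  = -t/4
  f_xx(t,x) = 0
Assemble drift = f_t + (1/2) f_xx = -x/4 and diffusion = f_x = -t/4. Substituting x = B_t:
  d(-B_t*t/4) = (-B_t/4) dt + (-t/4) dB_t.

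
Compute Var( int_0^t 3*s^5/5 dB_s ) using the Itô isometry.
Var = 9*t^11/275

The Itô integral of a deterministic integrand f(s) has mean 0 because each increment f(s) * (B_{s+ds} - B_s) has mean 0. By the Itô isometry:
  Var( int_0^t f(s) dB_s ) = E[ (int_0^t f(s) dB_s)^2 ] = int_0^t f(s)^2 ds.
Here f(s) = 3*s^5/5, so f(s)^2 = 9*s^10/25. Integrate:
  int_0^t (9*s^10/25) ds = 9*t^11/275.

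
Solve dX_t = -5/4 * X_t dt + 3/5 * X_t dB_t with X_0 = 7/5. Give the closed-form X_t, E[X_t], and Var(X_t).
X_t = 7/5 * exp((-143/100) t + (3/5) B_t); E[X_t] = 7*exp(-5*t/4)/5; Var(X_t) = (49*exp(9*t/25) - 49)*exp(-5*t/2)/25

For GBM dX = mu X dt + sigma X dB with X_0 = x_0, apply Itô to Y = log X: dY = (mu - sigma^2/2) dt + sigma dB, so Y_t = log(x_0) + (mu - sigma^2/2) t + sigma B_t and hence X_t = x_0 * exp((mu - sigma^2/2) t + sigma B_t).
With mu = -5/4, sigma = 3/5, x_0 = 7/5, this gives:
  X_t = 7/5 * exp((-143/100) * t + (3/5) * B_t).
Since sigma*B_t ~ Normal(0, sigma^2 t), E[exp(sigma*B_t)] = exp(sigma^2 t / 2); so E[X_t] = x_0 * exp((mu - sigma^2/2) t) * exp(sigma^2 t / 2) = x_0 * exp(mu t) = 7*exp(-5*t/4)/5.
Var(X_t) = E[X_t^2] - (E[X_t])^2 = x_0^2 * exp(2 mu t) * (exp(sigma^2 t) - 1) = (49*exp(9*t/25) - 49)*exp(-5*t/2)/25.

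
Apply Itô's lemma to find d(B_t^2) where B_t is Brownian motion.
d(B_t^2) = (1) dt + (2*B_t) dB_t

Itô's formula for f(B_t) gives d f(B_t) = f'(B_t) dB_t + (1/2) f''(B_t) dt. Compute derivatives of f(x) = x^2:
  f'(x)  = 2*x
  f''(x) = 2
Substitute x = B_t and multiply the f'' term by 1/2:
  drift     = (1/2) * (2) evaluated at B_t = 1
  diffusion = (2*x) evaluated at B_t = 2*B_t
Therefore d(B_t^2) = (1) dt + (2*B_t) dB_t.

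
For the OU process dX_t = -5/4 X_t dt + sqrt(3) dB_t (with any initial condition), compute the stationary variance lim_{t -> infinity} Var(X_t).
lim Var(X_t) = 6/5

The OU SDE dX = -theta X dt + sigma dB admits the integrating factor exp(theta t): d(exp(theta t) X_t) = sigma exp(theta t) dB_t. Integrating from 0 to t gives X_t = x_0 * exp(-theta t) + sigma * int_0^t exp(-theta (t-s)) dB_s for any initial x_0. The Itô integral has variance (by the Itô isometry) sigma^2 * int_0^t exp(-2 theta (t - s)) ds = sigma^2 * (1 - exp(-2 theta t)) / (2 theta), independent of x_0.
With theta = 5/4, sigma = sqrt(3):
  Var(X_t) = (sqrt(3))^2 * (1 - exp(-2*5/4 t)) / (2 * 5/4) = 6/5 - 6*exp(-5*t/2)/5.
As t -> infinity, exp(-2*5/4 t) -> 0, so the stationary variance is sigma^2 / (2 theta) = 6/5.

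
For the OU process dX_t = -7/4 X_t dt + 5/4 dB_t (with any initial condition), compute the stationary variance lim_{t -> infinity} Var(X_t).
lim Var(X_t) = 25/56

The OU SDE dX = -theta X dt + sigma dB admits the integrating factor exp(theta t): d(exp(theta t) X_t) = sigma exp(theta t) dB_t. Integrating from 0 to t gives X_t = x_0 * exp(-theta t) + sigma * int_0^t exp(-theta (t-s)) dB_s for any initial x_0. The Itô integral has variance (by the Itô isometry) sigma^2 * int_0^t exp(-2 theta (t - s)) ds = sigma^2 * (1 - exp(-2 theta t)) / (2 theta), independent of x_0.
With theta = 7/4, sigma = 5/4:
  Var(X_t) = (5/4)^2 * (1 - exp(-2*7/4 t)) / (2 * 7/4) = 25/56 - 25*exp(-7*t/2)/56.
As t -> infinity, exp(-2*7/4 t) -> 0, so the stationary variance is sigma^2 / (2 theta) = 25/56.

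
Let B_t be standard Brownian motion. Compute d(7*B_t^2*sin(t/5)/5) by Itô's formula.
d(7*B_t^2*sin(t/5)/5) = (7*B_t^2*cos(t/5)/25 + 7*sin(t/5)/5) dt + (14*B_t*sin(t/5)/5) dB_t

Itô's formula for f(t, x): d f(t, B_t) = (f_t + (1/2) f_xx) dt + f_x dB_t. Compute partials of f(t, x) = 7*x^2*sin(t/5)/5:
  f_t(t,x)  = 7*x^2*cos(t/5)/25
  f_x(t,x)  = 14*x*sin(t/5)/5
  f_xx(t,x) = 14*sin(t/5)/5
Assemble drift = f_t + (1/2) f_xx = 7*x^2*cos(t/5)/25 + 7*sin(t/5)/5 and diffusion = f_x = 14*x*sin(t/5)/5. Substituting x = B_t:
  d(7*B_t^2*sin(t/5)/5) = (7*B_t^2*cos(t/5)/25 + 7*sin(t/5)/5) dt + (14*B_t*sin(t/5)/5) dB_t.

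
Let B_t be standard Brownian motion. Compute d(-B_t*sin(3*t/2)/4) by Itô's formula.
d(-B_t*sin(3*t/2)/4) = (-3*B_t*cos(3*t/2)/8) dt + (-sin(3*t/2)/4) dB_t

Itô's formula for f(t, x): d f(t, B_t) = (f_t + (1/2) f_xx) dt + f_x dB_t. Compute partials of f(t, x) = -x*sin(3*t/2)/4:
  f_t(t,x)  = -3*x*cos(3*t/2)/8
  f_x(t,x)  = -sin(3*t/2)/4
  f_xx(t,x) = 0
Assemble drift = f_t + (1/2) f_xx = -3*x*cos(3*t/2)/8 and diffusion = f_x = -sin(3*t/2)/4. Substituting x = B_t:
  d(-B_t*sin(3*t/2)/4) = (-3*B_t*cos(3*t/2)/8) dt + (-sin(3*t/2)/4) dB_t.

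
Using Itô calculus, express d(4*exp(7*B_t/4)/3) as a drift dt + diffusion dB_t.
d(4*exp(7*B_t/4)/3) = (49*exp(7*B_t/4)/24) dt + (7*exp(7*B_t/4)/3) dB_t

Itô's formula for f(B_t) gives d f(B_t) = f'(B_t) dB_t + (1/2) f''(B_t) dt. Compute derivatives of f(x) = 4*exp(7*x/4)/3:
  f'(x)  = 7*exp(7*x/4)/3
  f''(x) = 49*exp(7*x/4)/12
Substitute x = B_t and multiply the f'' term by 1/2:
  drift     = (1/2) * (49*exp(7*x/4)/12) evaluated at B_t = 49*exp(7*B_t/4)/24
  diffusion = (7*exp(7*x/4)/3) evaluated at B_t = 7*exp(7*B_t/4)/3
Therefore d(4*exp(7*B_t/4)/3) = (49*exp(7*B_t/4)/24) dt + (7*exp(7*B_t/4)/3) dB_t.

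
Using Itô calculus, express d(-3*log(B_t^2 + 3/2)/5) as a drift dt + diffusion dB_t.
d(-3*log(B_t^2 + 3/2)/5) = (6*(2*B_t^2 - 3)/(5*(2*B_t^2 + 3)^2)) dt + (-12*B_t/(10*B_t^2 + 15)) dB_t

Itô's formula for f(B_t) gives d f(B_t) = f'(B_t) dB_t + (1/2) f''(B_t) dt. Compute derivatives of f(x) = -3*log(x^2 + 3/2)/5:
  f'(x)  = -12*x/(10*x^2 + 15)
  f''(x) = 12*(2*x^2 - 3)/(5*(2*x^2 + 3)^2)
Substitute x = B_t and multiply the f'' term by 1/2:
  drift     = (1/2) * (12*(2*x^2 - 3)/(5*(2*x^2 + 3)^2)) evaluated at B_t = 6*(2*B_t^2 - 3)/(5*(2*B_t^2 + 3)^2)
  diffusion = (-12*x/(10*x^2 + 15)) evaluated at B_t = -12*B_t/(10*B_t^2 + 15)
Therefore d(-3*log(B_t^2 + 3/2)/5) = (6*(2*B_t^2 - 3)/(5*(2*B_t^2 + 3)^2)) dt + (-12*B_t/(10*B_t^2 + 15)) dB_t.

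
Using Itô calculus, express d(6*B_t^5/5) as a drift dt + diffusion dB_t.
d(6*B_t^5/5) = (12*B_t^3) dt + (6*B_t^4) dB_t

Itô's formula for f(B_t) gives d f(B_t) = f'(B_t) dB_t + (1/2) f''(B_t) dt. Compute derivatives of f(x) = 6*x^5/5:
  f'(x)  = 6*x^4
  f''(x) = 24*x^3
Substitute x = B_t and multiply the f'' term by 1/2:
  drift     = (1/2) * (24*x^3) evaluated at B_t = 12*B_t^3
  diffusion = (6*x^4) evaluated at B_t = 6*B_t^4
Therefore d(6*B_t^5/5) = (12*B_t^3) dt + (6*B_t^4) dB_t.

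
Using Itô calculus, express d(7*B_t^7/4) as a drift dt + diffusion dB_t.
d(7*B_t^7/4) = (147*B_t^5/4) dt + (49*B_t^6/4) dB_t

Itô's formula for f(B_t) gives d f(B_t) = f'(B_t) dB_t + (1/2) f''(B_t) dt. Compute derivatives of f(x) = 7*x^7/4:
  f'(x)  = 49*x^6/4
  f''(x) = 147*x^5/2
Substitute x = B_t and multiply the f'' term by 1/2:
  drift     = (1/2) * (147*x^5/2) evaluated at B_t = 147*B_t^5/4
  diffusion = (49*x^6/4) evaluated at B_t = 49*B_t^6/4
Therefore d(7*B_t^7/4) = (147*B_t^5/4) dt + (49*B_t^6/4) dB_t.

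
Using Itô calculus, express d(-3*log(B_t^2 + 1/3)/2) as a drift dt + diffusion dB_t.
d(-3*log(B_t^2 + 1/3)/2) = (9*(3*B_t^2 - 1)/(2*(3*B_t^2 + 1)^2)) dt + (-9*B_t/(3*B_t^2 + 1)) dB_t

Itô's formula for f(B_t) gives d f(B_t) = f'(B_t) dB_t + (1/2) f''(B_t) dt. Compute derivatives of f(x) = -3*log(x^2 + 1/3)/2:
  f'(x)  = -9*x/(3*x^2 + 1)
  f''(x) = 9*(3*x^2 - 1)/(3*x^2 + 1)^2
Substitute x = B_t and multiply the f'' term by 1/2:
  drift     = (1/2) * (9*(3*x^2 - 1)/(3*x^2 + 1)^2) evaluated at B_t = 9*(3*B_t^2 - 1)/(2*(3*B_t^2 + 1)^2)
  diffusion = (-9*x/(3*x^2 + 1)) evaluated at B_t = -9*B_t/(3*B_t^2 + 1)
Therefore d(-3*log(B_t^2 + 1/3)/2) = (9*(3*B_t^2 - 1)/(2*(3*B_t^2 + 1)^2)) dt + (-9*B_t/(3*B_t^2 + 1)) dB_t.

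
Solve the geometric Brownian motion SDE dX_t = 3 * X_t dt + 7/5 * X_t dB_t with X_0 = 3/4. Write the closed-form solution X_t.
X_t = 3/4 * exp((101/50) * t + (7/5) * B_t)

For GBM dX = mu X dt + sigma X dB with X_0 = x_0, apply Itô to Y = log X: dY = (mu - sigma^2/2) dt + sigma dB, so Y_t = log(x_0) + (mu - sigma^2/2) t + sigma B_t and hence X_t = x_0 * exp((mu - sigma^2/2) t + sigma B_t).
With mu = 3, sigma = 7/5, x_0 = 3/4, this gives:
  X_t = 3/4 * exp((101/50) * t + (7/5) * B_t).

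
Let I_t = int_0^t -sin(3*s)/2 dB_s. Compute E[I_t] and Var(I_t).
E[I_t] = 0; Var(I_t) = t/8 - sin(6*t)/48

The Itô integral of a deterministic integrand f(s) has mean 0 because each increment f(s) * (B_{s+ds} - B_s) has mean 0. By the Itô isometry:
  Var( int_0^t f(s) dB_s ) = E[ (int_0^t f(s) dB_s)^2 ] = int_0^t f(s)^2 ds.
Here f(s) = -sin(3*s)/2, so f(s)^2 = sin(3*s)^2/4. Integrate:
  int_0^t (sin(3*s)^2/4) ds = t/8 - sin(6*t)/48.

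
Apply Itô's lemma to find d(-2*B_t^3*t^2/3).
d(-2*B_t^3*t^2/3) = (2*B_t*t*(-2*B_t^2 - 3*t)/3) dt + (-2*B_t^2*t^2) dB_t

Itô's formula for f(t, x): d f(t, B_t) = (f_t + (1/2) f_xx) dt + f_x dB_t. Compute partials of f(t, x) = -2*t^2*x^3/3:
  f_t(t,x)  = -4*t*x^3/3
  f_x(t,x)  = -2*t^2*x^2
  f_xx(t,x) = -4*t^2*x
Assemble drift = f_t + (1/2) f_xx = 2*t*x*(-3*t - 2*x^2)/3 and diffusion = f_x = -2*t^2*x^2. Substituting x = B_t:
  d(-2*B_t^3*t^2/3) = (2*B_t*t*(-2*B_t^2 - 3*t)/3) dt + (-2*B_t^2*t^2) dB_t.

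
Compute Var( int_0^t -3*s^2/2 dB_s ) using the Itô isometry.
Var = 9*t^5/20

The Itô integral of a deterministic integrand f(s) has mean 0 because each increment f(s) * (B_{s+ds} - B_s) has mean 0. By the Itô isometry:
  Var( int_0^t f(s) dB_s ) = E[ (int_0^t f(s) dB_s)^2 ] = int_0^t f(s)^2 ds.
Here f(s) = -3*s^2/2, so f(s)^2 = 9*s^4/4. Integrate:
  int_0^t (9*s^4/4) ds = 9*t^5/20.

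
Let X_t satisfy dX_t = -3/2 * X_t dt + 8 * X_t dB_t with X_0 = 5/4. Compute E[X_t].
E[X_t] = 5*exp(-3*t/2)/4

For GBM dX = mu X dt + sigma X dB with X_0 = x_0, apply Itô to Y = log X: dY = (mu - sigma^2/2) dt + sigma dB, so Y_t = log(x_0) + (mu - sigma^2/2) t + sigma B_t and hence X_t = x_0 * exp((mu - sigma^2/2) t + sigma B_t).
With mu = -3/2, sigma = 8, x_0 = 5/4, this gives:
  X_t = 5/4 * exp((-67/2) * t + (8) * B_t).
Since sigma*B_t ~ Normal(0, sigma^2 t), E[exp(sigma*B_t)] = exp(sigma^2 t / 2); so E[X_t] = x_0 * exp((mu - sigma^2/2) t) * exp(sigma^2 t / 2) = x_0 * exp(mu t) = 5*exp(-3*t/2)/4.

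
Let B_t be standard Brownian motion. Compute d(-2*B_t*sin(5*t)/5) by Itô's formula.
d(-2*B_t*sin(5*t)/5) = (-2*B_t*cos(5*t)) dt + (-2*sin(5*t)/5) dB_t

Itô's formula for f(t, x): d f(t, B_t) = (f_t + (1/2) f_xx) dt + f_x dB_t. Compute partials of f(t, x) = -2*x*sin(5*t)/5:
  f_t(t,x)  = -2*x*cos(5*t)
  f_x(t,x)  = -2*sin(5*t)/5
  f_xx(t,x) = 0
Assemble drift = f_t + (1/2) f_xx = -2*x*cos(5*t) and diffusion = f_x = -2*sin(5*t)/5. Substituting x = B_t:
  d(-2*B_t*sin(5*t)/5) = (-2*B_t*cos(5*t)) dt + (-2*sin(5*t)/5) dB_t.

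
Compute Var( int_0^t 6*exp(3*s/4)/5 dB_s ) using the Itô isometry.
Var = 24*exp(3*t/2)/25 - 24/25

The Itô integral of a deterministic integrand f(s) has mean 0 because each increment f(s) * (B_{s+ds} - B_s) has mean 0. By the Itô isometry:
  Var( int_0^t f(s) dB_s ) = E[ (int_0^t f(s) dB_s)^2 ] = int_0^t f(s)^2 ds.
Here f(s) = 6*exp(3*s/4)/5, so f(s)^2 = 36*exp(3*s/2)/25. Integrate:
  int_0^t (36*exp(3*s/2)/25) ds = 24*exp(3*t/2)/25 - 24/25.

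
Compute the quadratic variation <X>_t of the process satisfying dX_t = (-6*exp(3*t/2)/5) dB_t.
<X>_t = 12*exp(3*t)/25 - 12/25

For an Itô process dX_t = a(t) dt + b(t) dB_t, the quadratic variation is <X>_t = int_0^t b(s)^2 ds (the drift term does not contribute). Here b(s) = -6*exp(3*s/2)/5, so
  b(s)^2 = 36*exp(3*s)/25.
Integrating from 0 to t:
  <X>_t = int_0^t (36*exp(3*s)/25) ds = 12*exp(3*t)/25 - 12/25.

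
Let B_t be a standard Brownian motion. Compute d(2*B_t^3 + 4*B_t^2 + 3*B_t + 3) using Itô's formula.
d(2*B_t^3 + 4*B_t^2 + 3*B_t + 3) = (6*B_t + 4) dt + (6*B_t^2 + 8*B_t + 3) dB_t

Itô's formula for f(B_t) gives d f(B_t) = f'(B_t) dB_t + (1/2) f''(B_t) dt. Compute derivatives of f(x) = 2*x^3 + 4*x^2 + 3*x + 3:
  f'(x)  = 6*x^2 + 8*x + 3
  f''(x) = 12*x + 8
Substitute x = B_t and multiply the f'' term by 1/2:
  drift     = (1/2) * (12*x + 8) evaluated at B_t = 6*B_t + 4
  diffusion = (6*x^2 + 8*x + 3) evaluated at B_t = 6*B_t^2 + 8*B_t + 3
Therefore d(2*B_t^3 + 4*B_t^2 + 3*B_t + 3) = (6*B_t + 4) dt + (6*B_t^2 + 8*B_t + 3) dB_t.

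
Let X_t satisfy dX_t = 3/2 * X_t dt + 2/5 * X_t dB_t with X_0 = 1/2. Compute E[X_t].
E[X_t] = exp(3*t/2)/2

For GBM dX = mu X dt + sigma X dB with X_0 = x_0, apply Itô to Y = log X: dY = (mu - sigma^2/2) dt + sigma dB, so Y_t = log(x_0) + (mu - sigma^2/2) t + sigma B_t and hence X_t = x_0 * exp((mu - sigma^2/2) t + sigma B_t).
With mu = 3/2, sigma = 2/5, x_0 = 1/2, this gives:
  X_t = 1/2 * exp((71/50) * t + (2/5) * B_t).
Since sigma*B_t ~ Normal(0, sigma^2 t), E[exp(sigma*B_t)] = exp(sigma^2 t / 2); so E[X_t] = x_0 * exp((mu - sigma^2/2) t) * exp(sigma^2 t / 2) = x_0 * exp(mu t) = exp(3*t/2)/2.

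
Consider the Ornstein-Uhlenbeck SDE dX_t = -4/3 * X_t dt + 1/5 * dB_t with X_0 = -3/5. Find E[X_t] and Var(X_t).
E[X_t] = -3*exp(-4*t/3)/5; Var(X_t) = 3/200 - 3*exp(-8*t/3)/200

The OU SDE dX = -theta X dt + sigma dB admits the integrating factor exp(theta t): d(exp(theta t) X_t) = sigma exp(theta t) dB_t. Integrating from 0 to t:
  X_t = x_0 * exp(-theta t) + sigma * int_0^t exp(-theta (t-s)) dB_s.
The Itô integral has mean 0 and (by the Itô isometry) variance sigma^2 * int_0^t exp(-2 theta (t - s)) ds = sigma^2 * (1 - exp(-2 theta t)) / (2 theta).
With theta = 4/3, sigma = 1/5, x_0 = -3/5:
  E[X_t] = -3/5 * exp(-4/3 t) = -3*exp(-4*t/3)/5
  Var(X_t) = (1/5)^2 * (1 - exp(-2*4/3 t)) / (2 * 4/3) = 3/200 - 3*exp(-8*t/3)/200.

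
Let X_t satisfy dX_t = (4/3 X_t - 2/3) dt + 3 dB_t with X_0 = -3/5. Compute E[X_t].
E[X_t] = 1/2 - 11*exp(4*t/3)/10

Taking expectations and using E[dB_t] = 0, the mean m(t) = E[X_t] satisfies the ODE m'(t) = a m(t) + b with m(0) = x_0. With a = 4/3, b = -2/3, x_0 = -3/5, the solution is
  m(t) = x_0 * exp(a t) + (b/a) * (exp(a t) - 1)
       = (-3/5) * exp((4/3) t) + ((-2/3)/(4/3)) * (exp((4/3) t) - 1)
       = 1/2 - 11*exp(4*t/3)/10.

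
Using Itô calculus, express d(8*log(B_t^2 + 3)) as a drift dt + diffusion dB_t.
d(8*log(B_t^2 + 3)) = (8*(3 - B_t^2)/(B_t^2 + 3)^2) dt + (16*B_t/(B_t^2 + 3)) dB_t

Itô's formula for f(B_t) gives d f(B_t) = f'(B_t) dB_t + (1/2) f''(B_t) dt. Compute derivatives of f(x) = 8*log(x^2 + 3):
  f'(x)  = 16*x/(x^2 + 3)
  f''(x) = 16*(3 - x^2)/(x^2 + 3)^2
Substitute x = B_t and multiply the f'' term by 1/2:
  drift     = (1/2) * (16*(3 - x^2)/(x^2 + 3)^2) evaluated at B_t = 8*(3 - B_t^2)/(B_t^2 + 3)^2
  diffusion = (16*x/(x^2 + 3)) evaluated at B_t = 16*B_t/(B_t^2 + 3)
Therefore d(8*log(B_t^2 + 3)) = (8*(3 - B_t^2)/(B_t^2 + 3)^2) dt + (16*B_t/(B_t^2 + 3)) dB_t.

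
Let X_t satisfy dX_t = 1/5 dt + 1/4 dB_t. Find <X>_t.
<X>_t = t/16

For an Itô process dX_t = a(t) dt + b(t) dB_t, the quadratic variation is <X>_t = int_0^t b(s)^2 ds (the drift term does not contribute). Here b(s) = 1/4, so
  b(s)^2 = 1/16.
Integrating from 0 to t:
  <X>_t = int_0^t (1/16) ds = t/16.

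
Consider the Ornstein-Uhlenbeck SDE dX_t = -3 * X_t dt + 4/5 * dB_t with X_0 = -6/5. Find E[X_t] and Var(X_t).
E[X_t] = -6*exp(-3*t)/5; Var(X_t) = 8/75 - 8*exp(-6*t)/75

The OU SDE dX = -theta X dt + sigma dB admits the integrating factor exp(theta t): d(exp(theta t) X_t) = sigma exp(theta t) dB_t. Integrating from 0 to t:
  X_t = x_0 * exp(-theta t) + sigma * int_0^t exp(-theta (t-s)) dB_s.
The Itô integral has mean 0 and (by the Itô isometry) variance sigma^2 * int_0^t exp(-2 theta (t - s)) ds = sigma^2 * (1 - exp(-2 theta t)) / (2 theta).
With theta = 3, sigma = 4/5, x_0 = -6/5:
  E[X_t] = -6/5 * exp(-3 t) = -6*exp(-3*t)/5
  Var(X_t) = (4/5)^2 * (1 - exp(-2*3 t)) / (2 * 3) = 8/75 - 8*exp(-6*t)/75.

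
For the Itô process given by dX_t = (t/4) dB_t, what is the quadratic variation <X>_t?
<X>_t = t^3/48

For an Itô process dX_t = a(t) dt + b(t) dB_t, the quadratic variation is <X>_t = int_0^t b(s)^2 ds (the drift term does not contribute). Here b(s) = s/4, so
  b(s)^2 = s^2/16.
Integrating from 0 to t:
  <X>_t = int_0^t (s^2/16) ds = t^3/48.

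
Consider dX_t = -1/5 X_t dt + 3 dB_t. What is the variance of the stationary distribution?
lim Var(X_t) = 45/2

The OU SDE dX = -theta X dt + sigma dB admits the integrating factor exp(theta t): d(exp(theta t) X_t) = sigma exp(theta t) dB_t. Integrating from 0 to t gives X_t = x_0 * exp(-theta t) + sigma * int_0^t exp(-theta (t-s)) dB_s for any initial x_0. The Itô integral has variance (by the Itô isometry) sigma^2 * int_0^t exp(-2 theta (t - s)) ds = sigma^2 * (1 - exp(-2 theta t)) / (2 theta), independent of x_0.
With theta = 1/5, sigma = 3:
  Var(X_t) = (3)^2 * (1 - exp(-2*1/5 t)) / (2 * 1/5) = 45/2 - 45*exp(-2*t/5)/2.
As t -> infinity, exp(-2*1/5 t) -> 0, so the stationary variance is sigma^2 / (2 theta) = 45/2.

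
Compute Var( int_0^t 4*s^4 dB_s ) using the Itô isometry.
Var = 16*t^9/9

The Itô integral of a deterministic integrand f(s) has mean 0 because each increment f(s) * (B_{s+ds} - B_s) has mean 0. By the Itô isometry:
  Var( int_0^t f(s) dB_s ) = E[ (int_0^t f(s) dB_s)^2 ] = int_0^t f(s)^2 ds.
Here f(s) = 4*s^4, so f(s)^2 = 16*s^8. Integrate:
  int_0^t (16*s^8) ds = 16*t^9/9.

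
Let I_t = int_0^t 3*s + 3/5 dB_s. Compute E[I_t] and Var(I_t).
E[I_t] = 0; Var(I_t) = 3*t*(25*t^2 + 15*t + 3)/25

The Itô integral of a deterministic integrand f(s) has mean 0 because each increment f(s) * (B_{s+ds} - B_s) has mean 0. By the Itô isometry:
  Var( int_0^t f(s) dB_s ) = E[ (int_0^t f(s) dB_s)^2 ] = int_0^t f(s)^2 ds.
Here f(s) = 3*s + 3/5, so f(s)^2 = 9*(5*s + 1)^2/25. Integrate:
  int_0^t (9*(5*s + 1)^2/25) ds = 3*t*(25*t^2 + 15*t + 3)/25.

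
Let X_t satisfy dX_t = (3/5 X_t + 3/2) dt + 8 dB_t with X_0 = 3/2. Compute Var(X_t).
Var(X_t) = 160*exp(6*t/5)/3 - 160/3

The variance V(t) = Var(X_t) satisfies V'(t) = 2 a V(t) + c^2 with V(0) = 0 (drift coefficient is linear in X, diffusion is constant). With a = 3/5, c = 8, the solution is
  V(t) = (c^2 / (2 a)) * (exp(2 a t) - 1)
       = (8^2 / (2*(3/5))) * (exp((6/5) t) - 1)
       = 160*exp(6*t/5)/3 - 160/3.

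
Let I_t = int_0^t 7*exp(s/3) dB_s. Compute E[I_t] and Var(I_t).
E[I_t] = 0; Var(I_t) = 147*exp(2*t/3)/2 - 147/2

The Itô integral of a deterministic integrand f(s) has mean 0 because each increment f(s) * (B_{s+ds} - B_s) has mean 0. By the Itô isometry:
  Var( int_0^t f(s) dB_s ) = E[ (int_0^t f(s) dB_s)^2 ] = int_0^t f(s)^2 ds.
Here f(s) = 7*exp(s/3), so f(s)^2 = 49*exp(2*s/3). Integrate:
  int_0^t (49*exp(2*s/3)) ds = 147*exp(2*t/3)/2 - 147/2.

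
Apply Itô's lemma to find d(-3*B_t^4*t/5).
d(-3*B_t^4*t/5) = (3*B_t^2*(-B_t^2 - 6*t)/5) dt + (-12*B_t^3*t/5) dB_t

Itô's formula for f(t, x): d f(t, B_t) = (f_t + (1/2) f_xx) dt + f_x dB_t. Compute partials of f(t, x) = -3*t*x^4/5:
  f_t(t,x)  = -3*x^4/5
  f_x(t,x)  = -12*t*x^3/5
  f_xx(t,x) = -36*t*x^2/5
Assemble drift = f_t + (1/2) f_xx = 3*x^2*(-6*t - x^2)/5 and diffusion = f_x = -12*t*x^3/5. Substituting x = B_t:
  d(-3*B_t^4*t/5) = (3*B_t^2*(-B_t^2 - 6*t)/5) dt + (-12*B_t^3*t/5) dB_t.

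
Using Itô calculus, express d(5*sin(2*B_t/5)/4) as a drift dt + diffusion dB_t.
d(5*sin(2*B_t/5)/4) = (-sin(2*B_t/5)/10) dt + (cos(2*B_t/5)/2) dB_t

Itô's formula for f(B_t) gives d f(B_t) = f'(B_t) dB_t + (1/2) f''(B_t) dt. Compute derivatives of f(x) = 5*sin(2*x/5)/4:
  f'(x)  = cos(2*x/5)/2
  f''(x) = -sin(2*x/5)/5
Substitute x = B_t and multiply the f'' term by 1/2:
  drift     = (1/2) * (-sin(2*x/5)/5) evaluated at B_t = -sin(2*B_t/5)/10
  diffusion = (cos(2*x/5)/2) evaluated at B_t = cos(2*B_t/5)/2
Therefore d(5*sin(2*B_t/5)/4) = (-sin(2*B_t/5)/10) dt + (cos(2*B_t/5)/2) dB_t.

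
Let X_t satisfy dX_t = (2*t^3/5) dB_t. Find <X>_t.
<X>_t = 4*t^7/175

For an Itô process dX_t = a(t) dt + b(t) dB_t, the quadratic variation is <X>_t = int_0^t b(s)^2 ds (the drift term does not contribute). Here b(s) = 2*s^3/5, so
  b(s)^2 = 4*s^6/25.
Integrating from 0 to t:
  <X>_t = int_0^t (4*s^6/25) ds = 4*t^7/175.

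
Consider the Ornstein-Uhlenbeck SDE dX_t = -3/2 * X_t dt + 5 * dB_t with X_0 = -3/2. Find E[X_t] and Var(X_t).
E[X_t] = -3*exp(-3*t/2)/2; Var(X_t) = 25/3 - 25*exp(-3*t)/3

The OU SDE dX = -theta X dt + sigma dB admits the integrating factor exp(theta t): d(exp(theta t) X_t) = sigma exp(theta t) dB_t. Integrating from 0 to t:
  X_t = x_0 * exp(-theta t) + sigma * int_0^t exp(-theta (t-s)) dB_s.
The Itô integral has mean 0 and (by the Itô isometry) variance sigma^2 * int_0^t exp(-2 theta (t - s)) ds = sigma^2 * (1 - exp(-2 theta t)) / (2 theta).
With theta = 3/2, sigma = 5, x_0 = -3/2:
  E[X_t] = -3/2 * exp(-3/2 t) = -3*exp(-3*t/2)/2
  Var(X_t) = (5)^2 * (1 - exp(-2*3/2 t)) / (2 * 3/2) = 25/3 - 25*exp(-3*t)/3.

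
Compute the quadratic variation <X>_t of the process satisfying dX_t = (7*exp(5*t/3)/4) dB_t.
<X>_t = 147*exp(10*t/3)/160 - 147/160

For an Itô process dX_t = a(t) dt + b(t) dB_t, the quadratic variation is <X>_t = int_0^t b(s)^2 ds (the drift term does not contribute). Here b(s) = 7*exp(5*s/3)/4, so
  b(s)^2 = 49*exp(10*s/3)/16.
Integrating from 0 to t:
  <X>_t = int_0^t (49*exp(10*s/3)/16) ds = 147*exp(10*t/3)/160 - 147/160.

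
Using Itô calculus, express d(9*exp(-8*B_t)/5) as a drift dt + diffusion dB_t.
d(9*exp(-8*B_t)/5) = (288*exp(-8*B_t)/5) dt + (-72*exp(-8*B_t)/5) dB_t

Itô's formula for f(B_t) gives d f(B_t) = f'(B_t) dB_t + (1/2) f''(B_t) dt. Compute derivatives of f(x) = 9*exp(-8*x)/5:
  f'(x)  = -72*exp(-8*x)/5
  f''(x) = 576*exp(-8*x)/5
Substitute x = B_t and multiply the f'' term by 1/2:
  drift     = (1/2) * (576*exp(-8*x)/5) evaluated at B_t = 288*exp(-8*B_t)/5
  diffusion = (-72*exp(-8*x)/5) evaluated at B_t = -72*exp(-8*B_t)/5
Therefore d(9*exp(-8*B_t)/5) = (288*exp(-8*B_t)/5) dt + (-72*exp(-8*B_t)/5) dB_t.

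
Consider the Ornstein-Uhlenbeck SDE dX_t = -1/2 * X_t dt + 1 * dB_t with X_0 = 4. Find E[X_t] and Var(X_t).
E[X_t] = 4*exp(-t/2); Var(X_t) = 1 - exp(-t)

The OU SDE dX = -theta X dt + sigma dB admits the integrating factor exp(theta t): d(exp(theta t) X_t) = sigma exp(theta t) dB_t. Integrating from 0 to t:
  X_t = x_0 * exp(-theta t) + sigma * int_0^t exp(-theta (t-s)) dB_s.
The Itô integral has mean 0 and (by the Itô isometry) variance sigma^2 * int_0^t exp(-2 theta (t - s)) ds = sigma^2 * (1 - exp(-2 theta t)) / (2 theta).
With theta = 1/2, sigma = 1, x_0 = 4:
  E[X_t] = 4 * exp(-1/2 t) = 4*exp(-t/2)
  Var(X_t) = (1)^2 * (1 - exp(-2*1/2 t)) / (2 * 1/2) = 1 - exp(-t).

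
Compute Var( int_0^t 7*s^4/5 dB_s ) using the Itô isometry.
Var = 49*t^9/225

The Itô integral of a deterministic integrand f(s) has mean 0 because each increment f(s) * (B_{s+ds} - B_s) has mean 0. By the Itô isometry:
  Var( int_0^t f(s) dB_s ) = E[ (int_0^t f(s) dB_s)^2 ] = int_0^t f(s)^2 ds.
Here f(s) = 7*s^4/5, so f(s)^2 = 49*s^8/25. Integrate:
  int_0^t (49*s^8/25) ds = 49*t^9/225.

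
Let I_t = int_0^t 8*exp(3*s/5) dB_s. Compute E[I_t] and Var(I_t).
E[I_t] = 0; Var(I_t) = 160*exp(6*t/5)/3 - 160/3

The Itô integral of a deterministic integrand f(s) has mean 0 because each increment f(s) * (B_{s+ds} - B_s) has mean 0. By the Itô isometry:
  Var( int_0^t f(s) dB_s ) = E[ (int_0^t f(s) dB_s)^2 ] = int_0^t f(s)^2 ds.
Here f(s) = 8*exp(3*s/5), so f(s)^2 = 64*exp(6*s/5). Integrate:
  int_0^t (64*exp(6*s/5)) ds = 160*exp(6*t/5)/3 - 160/3.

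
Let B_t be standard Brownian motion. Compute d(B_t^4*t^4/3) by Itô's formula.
d(B_t^4*t^4/3) = (B_t^2*t^3*(4*B_t^2/3 + 2*t)) dt + (4*B_t^3*t^4/3) dB_t

Itô's formula for f(t, x): d f(t, B_t) = (f_t + (1/2) f_xx) dt + f_x dB_t. Compute partials of f(t, x) = t^4*x^4/3:
  f_t(t,x)  = 4*t^3*x^4/3
  f_x(t,x)  = 4*t^4*x^3/3
  f_xx(t,x) = 4*t^4*x^2
Assemble drift = f_t + (1/2) f_xx = t^3*x^2*(2*t + 4*x^2/3) and diffusion = f_x = 4*t^4*x^3/3. Substituting x = B_t:
  d(B_t^4*t^4/3) = (B_t^2*t^3*(4*B_t^2/3 + 2*t)) dt + (4*B_t^3*t^4/3) dB_t.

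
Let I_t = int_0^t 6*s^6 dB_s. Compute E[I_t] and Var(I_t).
E[I_t] = 0; Var(I_t) = 36*t^13/13

The Itô integral of a deterministic integrand f(s) has mean 0 because each increment f(s) * (B_{s+ds} - B_s) has mean 0. By the Itô isometry:
  Var( int_0^t f(s) dB_s ) = E[ (int_0^t f(s) dB_s)^2 ] = int_0^t f(s)^2 ds.
Here f(s) = 6*s^6, so f(s)^2 = 36*s^12. Integrate:
  int_0^t (36*s^12) ds = 36*t^13/13.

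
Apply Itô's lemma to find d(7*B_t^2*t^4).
d(7*B_t^2*t^4) = (7*t^3*(4*B_t^2 + t)) dt + (14*B_t*t^4) dB_t

Itô's formula for f(t, x): d f(t, B_t) = (f_t + (1/2) f_xx) dt + f_x dB_t. Compute partials of f(t, x) = 7*t^4*x^2:
  f_t(t,x)  = 28*t^3*x^2
  f_x(t,x)  = 14*t^4*x
  f_xx(t,x) = 14*t^4
Assemble drift = f_t + (1/2) f_xx = 7*t^3*(t + 4*x^2) and diffusion = f_x = 14*t^4*x. Substituting x = B_t:
  d(7*B_t^2*t^4) = (7*t^3*(4*B_t^2 + t)) dt + (14*B_t*t^4) dB_t.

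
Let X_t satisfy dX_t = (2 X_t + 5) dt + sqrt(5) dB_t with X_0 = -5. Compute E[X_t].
E[X_t] = -5*exp(2*t)/2 - 5/2

Taking expectations and using E[dB_t] = 0, the mean m(t) = E[X_t] satisfies the ODE m'(t) = a m(t) + b with m(0) = x_0. With a = 2, b = 5, x_0 = -5, the solution is
  m(t) = x_0 * exp(a t) + (b/a) * (exp(a t) - 1)
       = (-5) * exp(2 t) + (5/2) * (exp(2 t) - 1)
       = -5*exp(2*t)/2 - 5/2.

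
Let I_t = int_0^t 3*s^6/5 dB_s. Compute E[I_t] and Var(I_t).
E[I_t] = 0; Var(I_t) = 9*t^13/325

The Itô integral of a deterministic integrand f(s) has mean 0 because each increment f(s) * (B_{s+ds} - B_s) has mean 0. By the Itô isometry:
  Var( int_0^t f(s) dB_s ) = E[ (int_0^t f(s) dB_s)^2 ] = int_0^t f(s)^2 ds.
Here f(s) = 3*s^6/5, so f(s)^2 = 9*s^12/25. Integrate:
  int_0^t (9*s^12/25) ds = 9*t^13/325.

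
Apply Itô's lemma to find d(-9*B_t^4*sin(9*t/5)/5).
d(-9*B_t^4*sin(9*t/5)/5) = (-27*B_t^2*(3*B_t^2*cos(9*t/5) + 10*sin(9*t/5))/25) dt + (-36*B_t^3*sin(9*t/5)/5) dB_t

Itô's formula for f(t, x): d f(t, B_t) = (f_t + (1/2) f_xx) dt + f_x dB_t. Compute partials of f(t, x) = -9*x^4*sin(9*t/5)/5:
  f_t(t,x)  = -81*x^4*cos(9*t/5)/25
  f_x(t,x)  = -36*x^3*sin(9*t/5)/5
  f_xx(t,x) = -108*x^2*sin(9*t/5)/5
Assemble drift = f_t + (1/2) f_xx = -27*x^2*(3*x^2*cos(9*t/5) + 10*sin(9*t/5))/25 and diffusion = f_x = -36*x^3*sin(9*t/5)/5. Substituting x = B_t:
  d(-9*B_t^4*sin(9*t/5)/5) = (-27*B_t^2*(3*B_t^2*cos(9*t/5) + 10*sin(9*t/5))/25) dt + (-36*B_t^3*sin(9*t/5)/5) dB_t.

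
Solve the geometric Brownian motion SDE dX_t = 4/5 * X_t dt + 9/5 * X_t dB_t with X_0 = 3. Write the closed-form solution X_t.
X_t = 3 * exp((-41/50) * t + (9/5) * B_t)

For GBM dX = mu X dt + sigma X dB with X_0 = x_0, apply Itô to Y = log X: dY = (mu - sigma^2/2) dt + sigma dB, so Y_t = log(x_0) + (mu - sigma^2/2) t + sigma B_t and hence X_t = x_0 * exp((mu - sigma^2/2) t + sigma B_t).
With mu = 4/5, sigma = 9/5, x_0 = 3, this gives:
  X_t = 3 * exp((-41/50) * t + (9/5) * B_t).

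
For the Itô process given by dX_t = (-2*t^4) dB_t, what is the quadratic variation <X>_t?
<X>_t = 4*t^9/9

For an Itô process dX_t = a(t) dt + b(t) dB_t, the quadratic variation is <X>_t = int_0^t b(s)^2 ds (the drift term does not contribute). Here b(s) = -2*s^4, so
  b(s)^2 = 4*s^8.
Integrating from 0 to t:
  <X>_t = int_0^t (4*s^8) ds = 4*t^9/9.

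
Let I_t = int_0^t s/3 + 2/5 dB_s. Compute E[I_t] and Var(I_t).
E[I_t] = 0; Var(I_t) = t*(25*t^2 + 90*t + 108)/675

The Itô integral of a deterministic integrand f(s) has mean 0 because each increment f(s) * (B_{s+ds} - B_s) has mean 0. By the Itô isometry:
  Var( int_0^t f(s) dB_s ) = E[ (int_0^t f(s) dB_s)^2 ] = int_0^t f(s)^2 ds.
Here f(s) = s/3 + 2/5, so f(s)^2 = (5*s + 6)^2/225. Integrate:
  int_0^t ((5*s + 6)^2/225) ds = t*(25*t^2 + 90*t + 108)/675.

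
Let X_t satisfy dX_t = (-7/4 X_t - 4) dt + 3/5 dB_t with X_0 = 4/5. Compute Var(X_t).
Var(X_t) = 18/175 - 18*exp(-7*t/2)/175

The variance V(t) = Var(X_t) satisfies V'(t) = 2 a V(t) + c^2 with V(0) = 0 (drift coefficient is linear in X, diffusion is constant). With a = -7/4, c = 3/5, the solution is
  V(t) = (c^2 / (2 a)) * (exp(2 a t) - 1)
       = ((3/5)^2 / (2*(-7/4))) * (exp((-7/2) t) - 1)
       = 18/175 - 18*exp(-7*t/2)/175.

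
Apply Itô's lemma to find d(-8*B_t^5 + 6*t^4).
d(-8*B_t^5 + 6*t^4) = (-80*B_t^3 + 24*t^3) dt + (-40*B_t^4) dB_t

Itô's formula for f(t, x): d f(t, B_t) = (f_t + (1/2) f_xx) dt + f_x dB_t. Compute partials of f(t, x) = 6*t^4 - 8*x^5:
  f_t(t,x)  = 24*t^3
  f_x(t,x)  = -40*x^4
  f_xx(t,x) = -160*x^3
Assemble drift = f_t + (1/2) f_xx = 24*t^3 - 80*x^3 and diffusion = f_x = -40*x^4. Substituting x = B_t:
  d(-8*B_t^5 + 6*t^4) = (-80*B_t^3 + 24*t^3) dt + (-40*B_t^4) dB_t.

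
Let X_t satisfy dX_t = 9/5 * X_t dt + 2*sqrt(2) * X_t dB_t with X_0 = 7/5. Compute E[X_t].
E[X_t] = 7*exp(9*t/5)/5

For GBM dX = mu X dt + sigma X dB with X_0 = x_0, apply Itô to Y = log X: dY = (mu - sigma^2/2) dt + sigma dB, so Y_t = log(x_0) + (mu - sigma^2/2) t + sigma B_t and hence X_t = x_0 * exp((mu - sigma^2/2) t + sigma B_t).
With mu = 9/5, sigma = 2*sqrt(2), x_0 = 7/5, this gives:
  X_t = 7/5 * exp((-11/5) * t + (2*sqrt(2)) * B_t).
Since sigma*B_t ~ Normal(0, sigma^2 t), E[exp(sigma*B_t)] = exp(sigma^2 t / 2); so E[X_t] = x_0 * exp((mu - sigma^2/2) t) * exp(sigma^2 t / 2) = x_0 * exp(mu t) = 7*exp(9*t/5)/5.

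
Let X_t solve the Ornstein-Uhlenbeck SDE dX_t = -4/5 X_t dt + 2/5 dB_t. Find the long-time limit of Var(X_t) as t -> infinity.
lim Var(X_t) = 1/10

The OU SDE dX = -theta X dt + sigma dB admits the integrating factor exp(theta t): d(exp(theta t) X_t) = sigma exp(theta t) dB_t. Integrating from 0 to t gives X_t = x_0 * exp(-theta t) + sigma * int_0^t exp(-theta (t-s)) dB_s for any initial x_0. The Itô integral has variance (by the Itô isometry) sigma^2 * int_0^t exp(-2 theta (t - s)) ds = sigma^2 * (1 - exp(-2 theta t)) / (2 theta), independent of x_0.
With theta = 4/5, sigma = 2/5:
  Var(X_t) = (2/5)^2 * (1 - exp(-2*4/5 t)) / (2 * 4/5) = 1/10 - exp(-8*t/5)/10.
As t -> infinity, exp(-2*4/5 t) -> 0, so the stationary variance is sigma^2 / (2 theta) = 1/10.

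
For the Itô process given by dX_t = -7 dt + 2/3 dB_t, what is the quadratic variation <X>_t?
<X>_t = 4*t/9

For an Itô process dX_t = a(t) dt + b(t) dB_t, the quadratic variation is <X>_t = int_0^t b(s)^2 ds (the drift term does not contribute). Here b(s) = 2/3, so
  b(s)^2 = 4/9.
Integrating from 0 to t:
  <X>_t = int_0^t (4/9) ds = 4*t/9.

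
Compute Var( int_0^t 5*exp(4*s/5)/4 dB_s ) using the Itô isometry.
Var = 125*exp(8*t/5)/128 - 125/128

The Itô integral of a deterministic integrand f(s) has mean 0 because each increment f(s) * (B_{s+ds} - B_s) has mean 0. By the Itô isometry:
  Var( int_0^t f(s) dB_s ) = E[ (int_0^t f(s) dB_s)^2 ] = int_0^t f(s)^2 ds.
Here f(s) = 5*exp(4*s/5)/4, so f(s)^2 = 25*exp(8*s/5)/16. Integrate:
  int_0^t (25*exp(8*s/5)/16) ds = 125*exp(8*t/5)/128 - 125/128.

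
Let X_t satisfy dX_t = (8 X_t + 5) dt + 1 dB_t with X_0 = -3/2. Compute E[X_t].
E[X_t] = -7*exp(8*t)/8 - 5/8

Taking expectations and using E[dB_t] = 0, the mean m(t) = E[X_t] satisfies the ODE m'(t) = a m(t) + b with m(0) = x_0. With a = 8, b = 5, x_0 = -3/2, the solution is
  m(t) = x_0 * exp(a t) + (b/a) * (exp(a t) - 1)
       = (-3/2) * exp(8 t) + (5/8) * (exp(8 t) - 1)
       = -7*exp(8*t)/8 - 5/8.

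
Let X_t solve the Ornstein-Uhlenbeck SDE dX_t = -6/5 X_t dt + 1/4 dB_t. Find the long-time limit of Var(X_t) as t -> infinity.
lim Var(X_t) = 5/192

The OU SDE dX = -theta X dt + sigma dB admits the integrating factor exp(theta t): d(exp(theta t) X_t) = sigma exp(theta t) dB_t. Integrating from 0 to t gives X_t = x_0 * exp(-theta t) + sigma * int_0^t exp(-theta (t-s)) dB_s for any initial x_0. The Itô integral has variance (by the Itô isometry) sigma^2 * int_0^t exp(-2 theta (t - s)) ds = sigma^2 * (1 - exp(-2 theta t)) / (2 theta), independent of x_0.
With theta = 6/5, sigma = 1/4:
  Var(X_t) = (1/4)^2 * (1 - exp(-2*6/5 t)) / (2 * 6/5) = 5/192 - 5*exp(-12*t/5)/192.
As t -> infinity, exp(-2*6/5 t) -> 0, so the stationary variance is sigma^2 / (2 theta) = 5/192.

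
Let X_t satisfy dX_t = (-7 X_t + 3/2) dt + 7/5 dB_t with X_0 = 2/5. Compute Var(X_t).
Var(X_t) = 7/50 - 7*exp(-14*t)/50

The variance V(t) = Var(X_t) satisfies V'(t) = 2 a V(t) + c^2 with V(0) = 0 (drift coefficient is linear in X, diffusion is constant). With a = -7, c = 7/5, the solution is
  V(t) = (c^2 / (2 a)) * (exp(2 a t) - 1)
       = ((7/5)^2 / (2*(-7))) * (exp((-14) t) - 1)
       = 7/50 - 7*exp(-14*t)/50.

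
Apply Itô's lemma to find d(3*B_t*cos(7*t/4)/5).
d(3*B_t*cos(7*t/4)/5) = (-21*B_t*sin(7*t/4)/20) dt + (3*cos(7*t/4)/5) dB_t

Itô's formula for f(t, x): d f(t, B_t) = (f_t + (1/2) f_xx) dt + f_x dB_t. Compute partials of f(t, x) = 3*x*cos(7*t/4)/5:
  f_t(t,x)  = -21*x*sin(7*t/4)/20
  f_x(t,x)  = 3*cos(7*t/4)/5
  f_xx(t,x) = 0
Assemble drift = f_t + (1/2) f_xx = -21*x*sin(7*t/4)/20 and diffusion = f_x = 3*cos(7*t/4)/5. Substituting x = B_t:
  d(3*B_t*cos(7*t/4)/5) = (-21*B_t*sin(7*t/4)/20) dt + (3*cos(7*t/4)/5) dB_t.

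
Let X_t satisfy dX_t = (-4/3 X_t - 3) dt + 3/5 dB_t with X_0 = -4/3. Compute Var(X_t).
Var(X_t) = 27/200 - 27*exp(-8*t/3)/200

The variance V(t) = Var(X_t) satisfies V'(t) = 2 a V(t) + c^2 with V(0) = 0 (drift coefficient is linear in X, diffusion is constant). With a = -4/3, c = 3/5, the solution is
  V(t) = (c^2 / (2 a)) * (exp(2 a t) - 1)
       = ((3/5)^2 / (2*(-4/3))) * (exp((-8/3) t) - 1)
       = 27/200 - 27*exp(-8*t/3)/200.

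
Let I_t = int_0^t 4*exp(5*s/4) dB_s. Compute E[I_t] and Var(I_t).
E[I_t] = 0; Var(I_t) = 32*exp(5*t/2)/5 - 32/5

The Itô integral of a deterministic integrand f(s) has mean 0 because each increment f(s) * (B_{s+ds} - B_s) has mean 0. By the Itô isometry:
  Var( int_0^t f(s) dB_s ) = E[ (int_0^t f(s) dB_s)^2 ] = int_0^t f(s)^2 ds.
Here f(s) = 4*exp(5*s/4), so f(s)^2 = 16*exp(5*s/2). Integrate:
  int_0^t (16*exp(5*s/2)) ds = 32*exp(5*t/2)/5 - 32/5.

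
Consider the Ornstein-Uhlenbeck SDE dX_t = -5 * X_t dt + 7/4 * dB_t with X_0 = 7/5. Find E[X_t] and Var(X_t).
E[X_t] = 7*exp(-5*t)/5; Var(X_t) = 49/160 - 49*exp(-10*t)/160

The OU SDE dX = -theta X dt + sigma dB admits the integrating factor exp(theta t): d(exp(theta t) X_t) = sigma exp(theta t) dB_t. Integrating from 0 to t:
  X_t = x_0 * exp(-theta t) + sigma * int_0^t exp(-theta (t-s)) dB_s.
The Itô integral has mean 0 and (by the Itô isometry) variance sigma^2 * int_0^t exp(-2 theta (t - s)) ds = sigma^2 * (1 - exp(-2 theta t)) / (2 theta).
With theta = 5, sigma = 7/4, x_0 = 7/5:
  E[X_t] = 7/5 * exp(-5 t) = 7*exp(-5*t)/5
  Var(X_t) = (7/4)^2 * (1 - exp(-2*5 t)) / (2 * 5) = 49/160 - 49*exp(-10*t)/160.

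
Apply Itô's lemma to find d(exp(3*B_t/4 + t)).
d(exp(3*B_t/4 + t)) = (41*exp(3*B_t/4 + t)/32) dt + (3*exp(3*B_t/4 + t)/4) dB_t

Itô's formula for f(t, x): d f(t, B_t) = (f_t + (1/2) f_xx) dt + f_x dB_t. Compute partials of f(t, x) = exp(t + 3*x/4):
  f_t(t,x)  = exp(t + 3*x/4)
  f_x(t,x)  = 3*exp(t + 3*x/4)/4
  f_xx(t,x) = 9*exp(t + 3*x/4)/16
Assemble drift = f_t + (1/2) f_xx = 41*exp(t + 3*x/4)/32 and diffusion = f_x = 3*exp(t + 3*x/4)/4. Substituting x = B_t:
  d(exp(3*B_t/4 + t)) = (41*exp(3*B_t/4 + t)/32) dt + (3*exp(3*B_t/4 + t)/4) dB_t.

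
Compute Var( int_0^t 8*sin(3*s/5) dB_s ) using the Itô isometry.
Var = 32*t - 80*sin(6*t/5)/3

The Itô integral of a deterministic integrand f(s) has mean 0 because each increment f(s) * (B_{s+ds} - B_s) has mean 0. By the Itô isometry:
  Var( int_0^t f(s) dB_s ) = E[ (int_0^t f(s) dB_s)^2 ] = int_0^t f(s)^2 ds.
Here f(s) = 8*sin(3*s/5), so f(s)^2 = 64*sin(3*s/5)^2. Integrate:
  int_0^t (64*sin(3*s/5)^2) ds = 32*t - 80*sin(6*t/5)/3.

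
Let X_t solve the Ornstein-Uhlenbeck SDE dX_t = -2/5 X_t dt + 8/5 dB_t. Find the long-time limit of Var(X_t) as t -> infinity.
lim Var(X_t) = 16/5

The OU SDE dX = -theta X dt + sigma dB admits the integrating factor exp(theta t): d(exp(theta t) X_t) = sigma exp(theta t) dB_t. Integrating from 0 to t gives X_t = x_0 * exp(-theta t) + sigma * int_0^t exp(-theta (t-s)) dB_s for any initial x_0. The Itô integral has variance (by the Itô isometry) sigma^2 * int_0^t exp(-2 theta (t - s)) ds = sigma^2 * (1 - exp(-2 theta t)) / (2 theta), independent of x_0.
With theta = 2/5, sigma = 8/5:
  Var(X_t) = (8/5)^2 * (1 - exp(-2*2/5 t)) / (2 * 2/5) = 16/5 - 16*exp(-4*t/5)/5.
As t -> infinity, exp(-2*2/5 t) -> 0, so the stationary variance is sigma^2 / (2 theta) = 16/5.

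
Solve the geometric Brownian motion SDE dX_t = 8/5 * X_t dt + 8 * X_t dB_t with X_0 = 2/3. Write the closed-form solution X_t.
X_t = 2/3 * exp((-152/5) * t + (8) * B_t)

For GBM dX = mu X dt + sigma X dB with X_0 = x_0, apply Itô to Y = log X: dY = (mu - sigma^2/2) dt + sigma dB, so Y_t = log(x_0) + (mu - sigma^2/2) t + sigma B_t and hence X_t = x_0 * exp((mu - sigma^2/2) t + sigma B_t).
With mu = 8/5, sigma = 8, x_0 = 2/3, this gives:
  X_t = 2/3 * exp((-152/5) * t + (8) * B_t).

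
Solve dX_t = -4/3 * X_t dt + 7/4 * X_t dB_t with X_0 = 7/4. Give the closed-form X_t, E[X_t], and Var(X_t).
X_t = 7/4 * exp((-275/96) t + (7/4) B_t); E[X_t] = 7*exp(-4*t/3)/4; Var(X_t) = (49*exp(49*t/16) - 49)*exp(-8*t/3)/16

For GBM dX = mu X dt + sigma X dB with X_0 = x_0, apply Itô to Y = log X: dY = (mu - sigma^2/2) dt + sigma dB, so Y_t = log(x_0) + (mu - sigma^2/2) t + sigma B_t and hence X_t = x_0 * exp((mu - sigma^2/2) t + sigma B_t).
With mu = -4/3, sigma = 7/4, x_0 = 7/4, this gives:
  X_t = 7/4 * exp((-275/96) * t + (7/4) * B_t).
Since sigma*B_t ~ Normal(0, sigma^2 t), E[exp(sigma*B_t)] = exp(sigma^2 t / 2); so E[X_t] = x_0 * exp((mu - sigma^2/2) t) * exp(sigma^2 t / 2) = x_0 * exp(mu t) = 7*exp(-4*t/3)/4.
Var(X_t) = E[X_t^2] - (E[X_t])^2 = x_0^2 * exp(2 mu t) * (exp(sigma^2 t) - 1) = (49*exp(49*t/16) - 49)*exp(-8*t/3)/16.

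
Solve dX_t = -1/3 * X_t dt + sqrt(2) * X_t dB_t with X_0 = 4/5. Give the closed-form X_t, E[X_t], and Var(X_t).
X_t = 4/5 * exp((-4/3) t + (sqrt(2)) B_t); E[X_t] = 4*exp(-t/3)/5; Var(X_t) = (16*exp(2*t) - 16)*exp(-2*t/3)/25

For GBM dX = mu X dt + sigma X dB with X_0 = x_0, apply Itô to Y = log X: dY = (mu - sigma^2/2) dt + sigma dB, so Y_t = log(x_0) + (mu - sigma^2/2) t + sigma B_t and hence X_t = x_0 * exp((mu - sigma^2/2) t + sigma B_t).
With mu = -1/3, sigma = sqrt(2), x_0 = 4/5, this gives:
  X_t = 4/5 * exp((-4/3) * t + (sqrt(2)) * B_t).
Since sigma*B_t ~ Normal(0, sigma^2 t), E[exp(sigma*B_t)] = exp(sigma^2 t / 2); so E[X_t] = x_0 * exp((mu - sigma^2/2) t) * exp(sigma^2 t / 2) = x_0 * exp(mu t) = 4*exp(-t/3)/5.
Var(X_t) = E[X_t^2] - (E[X_t])^2 = x_0^2 * exp(2 mu t) * (exp(sigma^2 t) - 1) = (16*exp(2*t) - 16)*exp(-2*t/3)/25.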